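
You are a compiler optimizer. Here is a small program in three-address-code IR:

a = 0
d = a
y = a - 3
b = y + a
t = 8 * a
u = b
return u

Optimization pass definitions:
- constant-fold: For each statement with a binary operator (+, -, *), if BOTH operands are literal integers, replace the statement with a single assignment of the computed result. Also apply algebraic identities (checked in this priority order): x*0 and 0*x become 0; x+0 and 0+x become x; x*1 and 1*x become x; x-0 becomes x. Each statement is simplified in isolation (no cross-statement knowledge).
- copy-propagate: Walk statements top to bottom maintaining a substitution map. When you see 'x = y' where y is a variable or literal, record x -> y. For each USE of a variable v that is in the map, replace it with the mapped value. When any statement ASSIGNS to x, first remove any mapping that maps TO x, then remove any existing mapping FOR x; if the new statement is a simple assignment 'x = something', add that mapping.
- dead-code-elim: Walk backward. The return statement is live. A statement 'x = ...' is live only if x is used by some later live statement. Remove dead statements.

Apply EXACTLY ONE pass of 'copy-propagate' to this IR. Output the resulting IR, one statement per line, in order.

Answer: a = 0
d = 0
y = 0 - 3
b = y + 0
t = 8 * 0
u = b
return b

Derivation:
Applying copy-propagate statement-by-statement:
  [1] a = 0  (unchanged)
  [2] d = a  -> d = 0
  [3] y = a - 3  -> y = 0 - 3
  [4] b = y + a  -> b = y + 0
  [5] t = 8 * a  -> t = 8 * 0
  [6] u = b  (unchanged)
  [7] return u  -> return b
Result (7 stmts):
  a = 0
  d = 0
  y = 0 - 3
  b = y + 0
  t = 8 * 0
  u = b
  return b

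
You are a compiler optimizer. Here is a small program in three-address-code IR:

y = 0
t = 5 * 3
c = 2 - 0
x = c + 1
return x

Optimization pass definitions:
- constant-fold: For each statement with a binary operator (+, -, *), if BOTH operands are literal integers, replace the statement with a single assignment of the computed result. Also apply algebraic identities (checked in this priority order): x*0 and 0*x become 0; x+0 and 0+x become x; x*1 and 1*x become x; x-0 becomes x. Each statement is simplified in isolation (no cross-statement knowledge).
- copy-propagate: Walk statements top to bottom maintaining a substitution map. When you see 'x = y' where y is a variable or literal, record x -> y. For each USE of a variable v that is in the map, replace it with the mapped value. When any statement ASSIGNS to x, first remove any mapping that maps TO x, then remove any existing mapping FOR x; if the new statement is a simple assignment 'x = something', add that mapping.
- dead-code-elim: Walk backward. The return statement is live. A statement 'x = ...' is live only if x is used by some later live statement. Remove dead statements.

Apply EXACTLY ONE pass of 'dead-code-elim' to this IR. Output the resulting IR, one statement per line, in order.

Applying dead-code-elim statement-by-statement:
  [5] return x  -> KEEP (return); live=['x']
  [4] x = c + 1  -> KEEP; live=['c']
  [3] c = 2 - 0  -> KEEP; live=[]
  [2] t = 5 * 3  -> DEAD (t not live)
  [1] y = 0  -> DEAD (y not live)
Result (3 stmts):
  c = 2 - 0
  x = c + 1
  return x

Answer: c = 2 - 0
x = c + 1
return x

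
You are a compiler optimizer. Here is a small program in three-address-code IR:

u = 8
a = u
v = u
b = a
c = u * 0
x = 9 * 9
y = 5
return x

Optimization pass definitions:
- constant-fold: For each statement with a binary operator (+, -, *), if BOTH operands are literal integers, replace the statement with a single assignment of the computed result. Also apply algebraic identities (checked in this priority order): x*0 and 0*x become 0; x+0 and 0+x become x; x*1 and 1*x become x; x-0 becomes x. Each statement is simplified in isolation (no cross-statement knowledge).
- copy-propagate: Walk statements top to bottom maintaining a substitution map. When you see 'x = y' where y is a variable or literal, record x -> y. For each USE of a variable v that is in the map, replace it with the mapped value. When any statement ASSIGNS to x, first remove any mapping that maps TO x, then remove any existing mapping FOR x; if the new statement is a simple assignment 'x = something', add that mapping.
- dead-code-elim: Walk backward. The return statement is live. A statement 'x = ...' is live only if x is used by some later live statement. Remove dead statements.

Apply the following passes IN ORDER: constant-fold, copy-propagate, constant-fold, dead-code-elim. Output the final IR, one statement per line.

Answer: return 81

Derivation:
Initial IR:
  u = 8
  a = u
  v = u
  b = a
  c = u * 0
  x = 9 * 9
  y = 5
  return x
After constant-fold (8 stmts):
  u = 8
  a = u
  v = u
  b = a
  c = 0
  x = 81
  y = 5
  return x
After copy-propagate (8 stmts):
  u = 8
  a = 8
  v = 8
  b = 8
  c = 0
  x = 81
  y = 5
  return 81
After constant-fold (8 stmts):
  u = 8
  a = 8
  v = 8
  b = 8
  c = 0
  x = 81
  y = 5
  return 81
After dead-code-elim (1 stmts):
  return 81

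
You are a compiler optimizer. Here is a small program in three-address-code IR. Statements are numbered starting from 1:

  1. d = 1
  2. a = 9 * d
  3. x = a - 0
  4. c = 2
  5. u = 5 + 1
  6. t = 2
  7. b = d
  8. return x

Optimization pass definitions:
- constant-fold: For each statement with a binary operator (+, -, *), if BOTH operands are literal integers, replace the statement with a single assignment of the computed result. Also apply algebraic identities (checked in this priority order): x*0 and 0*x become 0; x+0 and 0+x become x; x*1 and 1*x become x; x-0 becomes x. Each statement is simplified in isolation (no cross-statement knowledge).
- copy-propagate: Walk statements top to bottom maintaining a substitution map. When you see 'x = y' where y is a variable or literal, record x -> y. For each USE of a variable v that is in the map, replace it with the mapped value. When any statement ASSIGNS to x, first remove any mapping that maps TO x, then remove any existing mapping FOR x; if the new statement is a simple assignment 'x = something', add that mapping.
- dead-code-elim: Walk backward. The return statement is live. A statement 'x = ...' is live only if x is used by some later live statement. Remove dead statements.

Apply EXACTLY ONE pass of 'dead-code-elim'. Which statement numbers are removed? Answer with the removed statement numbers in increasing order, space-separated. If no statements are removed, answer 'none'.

Answer: 4 5 6 7

Derivation:
Backward liveness scan:
Stmt 1 'd = 1': KEEP (d is live); live-in = []
Stmt 2 'a = 9 * d': KEEP (a is live); live-in = ['d']
Stmt 3 'x = a - 0': KEEP (x is live); live-in = ['a']
Stmt 4 'c = 2': DEAD (c not in live set ['x'])
Stmt 5 'u = 5 + 1': DEAD (u not in live set ['x'])
Stmt 6 't = 2': DEAD (t not in live set ['x'])
Stmt 7 'b = d': DEAD (b not in live set ['x'])
Stmt 8 'return x': KEEP (return); live-in = ['x']
Removed statement numbers: [4, 5, 6, 7]
Surviving IR:
  d = 1
  a = 9 * d
  x = a - 0
  return x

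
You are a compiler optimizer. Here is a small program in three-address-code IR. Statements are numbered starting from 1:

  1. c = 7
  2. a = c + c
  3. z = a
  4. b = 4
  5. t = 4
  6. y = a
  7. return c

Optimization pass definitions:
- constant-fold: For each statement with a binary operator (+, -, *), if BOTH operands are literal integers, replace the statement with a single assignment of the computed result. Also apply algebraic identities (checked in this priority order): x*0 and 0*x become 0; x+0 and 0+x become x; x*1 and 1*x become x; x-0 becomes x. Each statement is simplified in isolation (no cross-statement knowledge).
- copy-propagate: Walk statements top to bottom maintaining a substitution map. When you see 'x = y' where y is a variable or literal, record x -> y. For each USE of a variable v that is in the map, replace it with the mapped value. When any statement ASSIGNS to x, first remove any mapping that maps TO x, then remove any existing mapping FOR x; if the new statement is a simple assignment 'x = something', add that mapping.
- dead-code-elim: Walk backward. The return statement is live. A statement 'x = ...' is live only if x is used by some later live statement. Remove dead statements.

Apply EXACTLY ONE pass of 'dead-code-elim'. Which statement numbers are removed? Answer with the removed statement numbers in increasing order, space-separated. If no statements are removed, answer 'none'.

Backward liveness scan:
Stmt 1 'c = 7': KEEP (c is live); live-in = []
Stmt 2 'a = c + c': DEAD (a not in live set ['c'])
Stmt 3 'z = a': DEAD (z not in live set ['c'])
Stmt 4 'b = 4': DEAD (b not in live set ['c'])
Stmt 5 't = 4': DEAD (t not in live set ['c'])
Stmt 6 'y = a': DEAD (y not in live set ['c'])
Stmt 7 'return c': KEEP (return); live-in = ['c']
Removed statement numbers: [2, 3, 4, 5, 6]
Surviving IR:
  c = 7
  return c

Answer: 2 3 4 5 6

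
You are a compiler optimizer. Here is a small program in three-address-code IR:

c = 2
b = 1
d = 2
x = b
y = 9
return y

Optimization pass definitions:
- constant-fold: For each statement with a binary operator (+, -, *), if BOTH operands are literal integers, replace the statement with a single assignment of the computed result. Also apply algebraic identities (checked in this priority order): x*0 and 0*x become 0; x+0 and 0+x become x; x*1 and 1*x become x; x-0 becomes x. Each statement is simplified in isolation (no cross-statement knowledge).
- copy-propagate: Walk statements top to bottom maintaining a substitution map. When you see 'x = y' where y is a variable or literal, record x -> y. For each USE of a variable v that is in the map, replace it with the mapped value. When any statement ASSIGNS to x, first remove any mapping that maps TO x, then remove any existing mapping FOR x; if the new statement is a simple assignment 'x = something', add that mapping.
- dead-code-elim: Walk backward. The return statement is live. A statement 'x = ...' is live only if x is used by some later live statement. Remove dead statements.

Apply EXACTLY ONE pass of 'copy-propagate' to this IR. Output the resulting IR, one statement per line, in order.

Answer: c = 2
b = 1
d = 2
x = 1
y = 9
return 9

Derivation:
Applying copy-propagate statement-by-statement:
  [1] c = 2  (unchanged)
  [2] b = 1  (unchanged)
  [3] d = 2  (unchanged)
  [4] x = b  -> x = 1
  [5] y = 9  (unchanged)
  [6] return y  -> return 9
Result (6 stmts):
  c = 2
  b = 1
  d = 2
  x = 1
  y = 9
  return 9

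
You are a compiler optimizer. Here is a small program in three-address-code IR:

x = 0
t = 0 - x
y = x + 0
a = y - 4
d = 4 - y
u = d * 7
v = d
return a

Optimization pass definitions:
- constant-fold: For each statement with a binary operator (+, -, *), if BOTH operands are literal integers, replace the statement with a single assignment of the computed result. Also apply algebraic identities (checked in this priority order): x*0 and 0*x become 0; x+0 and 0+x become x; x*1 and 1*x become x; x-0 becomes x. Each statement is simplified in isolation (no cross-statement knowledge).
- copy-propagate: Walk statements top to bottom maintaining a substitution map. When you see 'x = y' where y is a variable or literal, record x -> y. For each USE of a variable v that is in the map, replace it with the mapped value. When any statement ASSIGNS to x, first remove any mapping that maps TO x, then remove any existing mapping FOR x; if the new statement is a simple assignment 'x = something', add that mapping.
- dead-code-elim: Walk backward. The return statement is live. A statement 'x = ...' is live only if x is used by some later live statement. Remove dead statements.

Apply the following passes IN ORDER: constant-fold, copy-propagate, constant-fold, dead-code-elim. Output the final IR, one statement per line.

Initial IR:
  x = 0
  t = 0 - x
  y = x + 0
  a = y - 4
  d = 4 - y
  u = d * 7
  v = d
  return a
After constant-fold (8 stmts):
  x = 0
  t = 0 - x
  y = x
  a = y - 4
  d = 4 - y
  u = d * 7
  v = d
  return a
After copy-propagate (8 stmts):
  x = 0
  t = 0 - 0
  y = 0
  a = 0 - 4
  d = 4 - 0
  u = d * 7
  v = d
  return a
After constant-fold (8 stmts):
  x = 0
  t = 0
  y = 0
  a = -4
  d = 4
  u = d * 7
  v = d
  return a
After dead-code-elim (2 stmts):
  a = -4
  return a

Answer: a = -4
return a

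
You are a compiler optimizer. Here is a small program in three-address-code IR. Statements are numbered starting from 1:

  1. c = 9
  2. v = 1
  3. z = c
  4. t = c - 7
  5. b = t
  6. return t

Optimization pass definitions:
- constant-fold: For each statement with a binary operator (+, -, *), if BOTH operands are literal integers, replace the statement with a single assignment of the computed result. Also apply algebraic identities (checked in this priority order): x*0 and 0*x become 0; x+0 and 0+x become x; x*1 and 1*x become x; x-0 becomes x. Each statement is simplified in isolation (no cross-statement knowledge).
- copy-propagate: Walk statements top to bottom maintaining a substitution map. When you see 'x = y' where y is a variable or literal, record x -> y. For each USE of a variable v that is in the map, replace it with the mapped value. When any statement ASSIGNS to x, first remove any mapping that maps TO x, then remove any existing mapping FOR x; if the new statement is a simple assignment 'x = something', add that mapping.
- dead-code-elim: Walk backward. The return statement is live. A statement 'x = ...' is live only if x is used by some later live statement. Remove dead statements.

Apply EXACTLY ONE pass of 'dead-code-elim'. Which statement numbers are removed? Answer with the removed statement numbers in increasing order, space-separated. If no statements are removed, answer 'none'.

Backward liveness scan:
Stmt 1 'c = 9': KEEP (c is live); live-in = []
Stmt 2 'v = 1': DEAD (v not in live set ['c'])
Stmt 3 'z = c': DEAD (z not in live set ['c'])
Stmt 4 't = c - 7': KEEP (t is live); live-in = ['c']
Stmt 5 'b = t': DEAD (b not in live set ['t'])
Stmt 6 'return t': KEEP (return); live-in = ['t']
Removed statement numbers: [2, 3, 5]
Surviving IR:
  c = 9
  t = c - 7
  return t

Answer: 2 3 5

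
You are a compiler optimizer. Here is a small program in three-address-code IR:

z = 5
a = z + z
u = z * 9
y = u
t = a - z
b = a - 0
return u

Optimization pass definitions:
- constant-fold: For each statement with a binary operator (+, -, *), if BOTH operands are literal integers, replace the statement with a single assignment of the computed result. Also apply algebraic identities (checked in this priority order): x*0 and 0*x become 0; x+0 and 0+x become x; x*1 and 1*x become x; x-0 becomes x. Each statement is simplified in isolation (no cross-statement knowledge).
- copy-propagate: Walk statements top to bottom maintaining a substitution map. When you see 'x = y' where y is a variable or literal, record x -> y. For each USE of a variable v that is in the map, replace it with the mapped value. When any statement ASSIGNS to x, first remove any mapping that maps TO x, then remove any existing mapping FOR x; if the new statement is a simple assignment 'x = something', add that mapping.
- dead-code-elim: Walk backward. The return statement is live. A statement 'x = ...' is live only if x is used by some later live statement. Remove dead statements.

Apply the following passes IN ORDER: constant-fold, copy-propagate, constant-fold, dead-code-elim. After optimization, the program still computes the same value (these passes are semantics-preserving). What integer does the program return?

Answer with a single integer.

Answer: 45

Derivation:
Initial IR:
  z = 5
  a = z + z
  u = z * 9
  y = u
  t = a - z
  b = a - 0
  return u
After constant-fold (7 stmts):
  z = 5
  a = z + z
  u = z * 9
  y = u
  t = a - z
  b = a
  return u
After copy-propagate (7 stmts):
  z = 5
  a = 5 + 5
  u = 5 * 9
  y = u
  t = a - 5
  b = a
  return u
After constant-fold (7 stmts):
  z = 5
  a = 10
  u = 45
  y = u
  t = a - 5
  b = a
  return u
After dead-code-elim (2 stmts):
  u = 45
  return u
Evaluate:
  z = 5  =>  z = 5
  a = z + z  =>  a = 10
  u = z * 9  =>  u = 45
  y = u  =>  y = 45
  t = a - z  =>  t = 5
  b = a - 0  =>  b = 10
  return u = 45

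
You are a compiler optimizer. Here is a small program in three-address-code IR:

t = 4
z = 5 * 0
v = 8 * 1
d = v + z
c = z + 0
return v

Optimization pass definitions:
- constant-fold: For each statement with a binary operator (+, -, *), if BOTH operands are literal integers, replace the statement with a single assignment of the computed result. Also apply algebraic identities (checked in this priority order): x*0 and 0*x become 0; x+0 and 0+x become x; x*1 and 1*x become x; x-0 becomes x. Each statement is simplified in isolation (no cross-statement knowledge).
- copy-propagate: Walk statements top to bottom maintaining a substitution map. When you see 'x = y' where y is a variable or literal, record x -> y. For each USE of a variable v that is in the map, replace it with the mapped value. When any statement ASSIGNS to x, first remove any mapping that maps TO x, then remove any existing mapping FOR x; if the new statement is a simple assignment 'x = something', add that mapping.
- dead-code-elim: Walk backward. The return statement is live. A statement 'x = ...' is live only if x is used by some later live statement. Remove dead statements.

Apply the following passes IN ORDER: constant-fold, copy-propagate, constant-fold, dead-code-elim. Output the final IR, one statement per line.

Initial IR:
  t = 4
  z = 5 * 0
  v = 8 * 1
  d = v + z
  c = z + 0
  return v
After constant-fold (6 stmts):
  t = 4
  z = 0
  v = 8
  d = v + z
  c = z
  return v
After copy-propagate (6 stmts):
  t = 4
  z = 0
  v = 8
  d = 8 + 0
  c = 0
  return 8
After constant-fold (6 stmts):
  t = 4
  z = 0
  v = 8
  d = 8
  c = 0
  return 8
After dead-code-elim (1 stmts):
  return 8

Answer: return 8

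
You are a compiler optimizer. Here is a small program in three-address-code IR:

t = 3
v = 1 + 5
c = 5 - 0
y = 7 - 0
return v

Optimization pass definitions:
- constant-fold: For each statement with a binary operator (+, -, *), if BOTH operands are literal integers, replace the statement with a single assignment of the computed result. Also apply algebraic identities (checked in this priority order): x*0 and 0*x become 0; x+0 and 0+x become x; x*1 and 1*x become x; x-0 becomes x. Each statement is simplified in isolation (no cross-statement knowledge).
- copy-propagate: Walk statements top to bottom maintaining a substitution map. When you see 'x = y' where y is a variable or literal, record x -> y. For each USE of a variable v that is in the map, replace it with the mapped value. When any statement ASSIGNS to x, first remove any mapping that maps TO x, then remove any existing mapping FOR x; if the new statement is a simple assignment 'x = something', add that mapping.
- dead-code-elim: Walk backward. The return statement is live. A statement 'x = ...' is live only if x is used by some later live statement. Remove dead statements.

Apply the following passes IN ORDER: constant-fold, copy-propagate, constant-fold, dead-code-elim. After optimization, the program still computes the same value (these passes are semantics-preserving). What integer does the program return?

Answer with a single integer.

Initial IR:
  t = 3
  v = 1 + 5
  c = 5 - 0
  y = 7 - 0
  return v
After constant-fold (5 stmts):
  t = 3
  v = 6
  c = 5
  y = 7
  return v
After copy-propagate (5 stmts):
  t = 3
  v = 6
  c = 5
  y = 7
  return 6
After constant-fold (5 stmts):
  t = 3
  v = 6
  c = 5
  y = 7
  return 6
After dead-code-elim (1 stmts):
  return 6
Evaluate:
  t = 3  =>  t = 3
  v = 1 + 5  =>  v = 6
  c = 5 - 0  =>  c = 5
  y = 7 - 0  =>  y = 7
  return v = 6

Answer: 6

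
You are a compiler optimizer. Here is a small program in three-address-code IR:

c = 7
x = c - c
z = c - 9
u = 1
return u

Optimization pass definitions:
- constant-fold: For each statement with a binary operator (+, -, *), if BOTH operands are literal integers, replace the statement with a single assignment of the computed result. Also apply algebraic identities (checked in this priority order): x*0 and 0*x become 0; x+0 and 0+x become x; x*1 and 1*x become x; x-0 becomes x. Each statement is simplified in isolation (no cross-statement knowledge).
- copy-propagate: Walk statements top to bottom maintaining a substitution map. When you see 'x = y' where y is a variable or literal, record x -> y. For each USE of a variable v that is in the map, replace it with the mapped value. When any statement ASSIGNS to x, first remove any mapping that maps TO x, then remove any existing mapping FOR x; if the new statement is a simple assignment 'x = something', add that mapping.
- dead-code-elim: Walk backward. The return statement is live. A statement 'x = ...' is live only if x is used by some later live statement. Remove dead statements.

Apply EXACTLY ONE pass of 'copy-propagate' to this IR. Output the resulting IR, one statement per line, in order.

Answer: c = 7
x = 7 - 7
z = 7 - 9
u = 1
return 1

Derivation:
Applying copy-propagate statement-by-statement:
  [1] c = 7  (unchanged)
  [2] x = c - c  -> x = 7 - 7
  [3] z = c - 9  -> z = 7 - 9
  [4] u = 1  (unchanged)
  [5] return u  -> return 1
Result (5 stmts):
  c = 7
  x = 7 - 7
  z = 7 - 9
  u = 1
  return 1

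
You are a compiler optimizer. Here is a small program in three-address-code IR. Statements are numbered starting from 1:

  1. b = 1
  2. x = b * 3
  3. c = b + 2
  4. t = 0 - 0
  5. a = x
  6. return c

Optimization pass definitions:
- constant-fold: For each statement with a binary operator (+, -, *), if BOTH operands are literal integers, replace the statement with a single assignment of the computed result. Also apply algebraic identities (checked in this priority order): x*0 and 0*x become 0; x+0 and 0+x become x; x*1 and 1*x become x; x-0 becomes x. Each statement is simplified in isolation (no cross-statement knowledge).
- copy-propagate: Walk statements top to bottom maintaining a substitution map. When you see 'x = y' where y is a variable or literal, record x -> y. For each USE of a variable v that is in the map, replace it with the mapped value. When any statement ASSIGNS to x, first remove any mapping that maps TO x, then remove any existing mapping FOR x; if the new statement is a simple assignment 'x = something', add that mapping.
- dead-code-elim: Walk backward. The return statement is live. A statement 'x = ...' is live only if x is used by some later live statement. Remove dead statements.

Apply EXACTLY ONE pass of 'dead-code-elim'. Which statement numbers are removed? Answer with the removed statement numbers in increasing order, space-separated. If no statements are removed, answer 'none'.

Answer: 2 4 5

Derivation:
Backward liveness scan:
Stmt 1 'b = 1': KEEP (b is live); live-in = []
Stmt 2 'x = b * 3': DEAD (x not in live set ['b'])
Stmt 3 'c = b + 2': KEEP (c is live); live-in = ['b']
Stmt 4 't = 0 - 0': DEAD (t not in live set ['c'])
Stmt 5 'a = x': DEAD (a not in live set ['c'])
Stmt 6 'return c': KEEP (return); live-in = ['c']
Removed statement numbers: [2, 4, 5]
Surviving IR:
  b = 1
  c = b + 2
  return c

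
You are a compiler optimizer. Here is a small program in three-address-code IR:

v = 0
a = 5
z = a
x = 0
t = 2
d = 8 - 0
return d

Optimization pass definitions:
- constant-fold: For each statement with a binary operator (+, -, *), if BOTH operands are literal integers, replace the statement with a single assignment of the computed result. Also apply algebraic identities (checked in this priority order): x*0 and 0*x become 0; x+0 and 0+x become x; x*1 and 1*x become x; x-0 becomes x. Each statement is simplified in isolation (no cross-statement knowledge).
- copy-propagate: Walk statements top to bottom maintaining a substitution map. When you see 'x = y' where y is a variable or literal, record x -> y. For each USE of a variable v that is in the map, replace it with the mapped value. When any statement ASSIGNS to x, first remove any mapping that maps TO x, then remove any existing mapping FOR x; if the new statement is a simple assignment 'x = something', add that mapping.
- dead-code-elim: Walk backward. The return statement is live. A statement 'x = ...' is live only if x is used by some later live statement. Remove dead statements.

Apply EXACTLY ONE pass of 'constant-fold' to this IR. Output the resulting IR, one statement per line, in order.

Applying constant-fold statement-by-statement:
  [1] v = 0  (unchanged)
  [2] a = 5  (unchanged)
  [3] z = a  (unchanged)
  [4] x = 0  (unchanged)
  [5] t = 2  (unchanged)
  [6] d = 8 - 0  -> d = 8
  [7] return d  (unchanged)
Result (7 stmts):
  v = 0
  a = 5
  z = a
  x = 0
  t = 2
  d = 8
  return d

Answer: v = 0
a = 5
z = a
x = 0
t = 2
d = 8
return d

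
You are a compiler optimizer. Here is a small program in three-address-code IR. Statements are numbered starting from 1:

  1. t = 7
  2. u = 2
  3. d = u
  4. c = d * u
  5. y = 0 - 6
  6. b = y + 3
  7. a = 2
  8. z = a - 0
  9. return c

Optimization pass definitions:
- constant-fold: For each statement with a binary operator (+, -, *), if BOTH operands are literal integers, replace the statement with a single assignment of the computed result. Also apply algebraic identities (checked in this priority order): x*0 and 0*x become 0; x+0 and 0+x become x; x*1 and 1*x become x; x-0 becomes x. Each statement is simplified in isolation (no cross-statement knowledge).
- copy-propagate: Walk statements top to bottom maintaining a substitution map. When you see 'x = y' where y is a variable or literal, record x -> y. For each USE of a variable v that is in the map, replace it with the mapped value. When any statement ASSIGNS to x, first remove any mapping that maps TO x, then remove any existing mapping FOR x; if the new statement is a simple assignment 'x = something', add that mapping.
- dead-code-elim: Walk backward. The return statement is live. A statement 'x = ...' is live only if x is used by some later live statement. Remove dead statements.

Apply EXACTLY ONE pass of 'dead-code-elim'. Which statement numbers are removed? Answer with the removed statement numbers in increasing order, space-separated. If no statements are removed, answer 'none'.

Answer: 1 5 6 7 8

Derivation:
Backward liveness scan:
Stmt 1 't = 7': DEAD (t not in live set [])
Stmt 2 'u = 2': KEEP (u is live); live-in = []
Stmt 3 'd = u': KEEP (d is live); live-in = ['u']
Stmt 4 'c = d * u': KEEP (c is live); live-in = ['d', 'u']
Stmt 5 'y = 0 - 6': DEAD (y not in live set ['c'])
Stmt 6 'b = y + 3': DEAD (b not in live set ['c'])
Stmt 7 'a = 2': DEAD (a not in live set ['c'])
Stmt 8 'z = a - 0': DEAD (z not in live set ['c'])
Stmt 9 'return c': KEEP (return); live-in = ['c']
Removed statement numbers: [1, 5, 6, 7, 8]
Surviving IR:
  u = 2
  d = u
  c = d * u
  return c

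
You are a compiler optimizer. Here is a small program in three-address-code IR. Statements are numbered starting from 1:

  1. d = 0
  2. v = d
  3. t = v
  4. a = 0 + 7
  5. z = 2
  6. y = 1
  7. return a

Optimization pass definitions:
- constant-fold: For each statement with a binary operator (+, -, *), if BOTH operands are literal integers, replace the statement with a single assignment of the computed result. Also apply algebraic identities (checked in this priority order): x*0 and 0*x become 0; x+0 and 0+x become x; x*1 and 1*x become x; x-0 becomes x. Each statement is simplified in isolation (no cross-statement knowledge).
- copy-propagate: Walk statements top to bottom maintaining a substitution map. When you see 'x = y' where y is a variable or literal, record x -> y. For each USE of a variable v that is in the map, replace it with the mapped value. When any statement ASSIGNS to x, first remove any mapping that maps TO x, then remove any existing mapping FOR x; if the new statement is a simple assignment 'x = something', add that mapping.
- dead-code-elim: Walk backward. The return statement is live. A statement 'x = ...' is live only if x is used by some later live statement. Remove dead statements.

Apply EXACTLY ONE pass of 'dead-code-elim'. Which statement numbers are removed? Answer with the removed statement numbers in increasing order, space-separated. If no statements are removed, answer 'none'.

Answer: 1 2 3 5 6

Derivation:
Backward liveness scan:
Stmt 1 'd = 0': DEAD (d not in live set [])
Stmt 2 'v = d': DEAD (v not in live set [])
Stmt 3 't = v': DEAD (t not in live set [])
Stmt 4 'a = 0 + 7': KEEP (a is live); live-in = []
Stmt 5 'z = 2': DEAD (z not in live set ['a'])
Stmt 6 'y = 1': DEAD (y not in live set ['a'])
Stmt 7 'return a': KEEP (return); live-in = ['a']
Removed statement numbers: [1, 2, 3, 5, 6]
Surviving IR:
  a = 0 + 7
  return a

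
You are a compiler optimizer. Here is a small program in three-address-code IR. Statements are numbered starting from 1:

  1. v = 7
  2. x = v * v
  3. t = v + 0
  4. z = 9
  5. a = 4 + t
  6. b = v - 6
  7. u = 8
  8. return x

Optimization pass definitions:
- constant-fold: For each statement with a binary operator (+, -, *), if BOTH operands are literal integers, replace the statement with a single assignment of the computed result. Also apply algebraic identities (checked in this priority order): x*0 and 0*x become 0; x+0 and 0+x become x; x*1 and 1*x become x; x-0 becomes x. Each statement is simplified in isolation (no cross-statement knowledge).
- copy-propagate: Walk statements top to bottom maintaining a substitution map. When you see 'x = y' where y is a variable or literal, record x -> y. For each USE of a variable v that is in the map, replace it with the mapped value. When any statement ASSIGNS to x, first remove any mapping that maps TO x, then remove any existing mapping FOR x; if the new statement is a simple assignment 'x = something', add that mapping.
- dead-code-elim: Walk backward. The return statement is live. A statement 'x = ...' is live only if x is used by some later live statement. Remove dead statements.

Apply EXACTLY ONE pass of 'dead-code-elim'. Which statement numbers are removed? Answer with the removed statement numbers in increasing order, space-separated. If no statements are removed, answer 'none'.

Answer: 3 4 5 6 7

Derivation:
Backward liveness scan:
Stmt 1 'v = 7': KEEP (v is live); live-in = []
Stmt 2 'x = v * v': KEEP (x is live); live-in = ['v']
Stmt 3 't = v + 0': DEAD (t not in live set ['x'])
Stmt 4 'z = 9': DEAD (z not in live set ['x'])
Stmt 5 'a = 4 + t': DEAD (a not in live set ['x'])
Stmt 6 'b = v - 6': DEAD (b not in live set ['x'])
Stmt 7 'u = 8': DEAD (u not in live set ['x'])
Stmt 8 'return x': KEEP (return); live-in = ['x']
Removed statement numbers: [3, 4, 5, 6, 7]
Surviving IR:
  v = 7
  x = v * v
  return x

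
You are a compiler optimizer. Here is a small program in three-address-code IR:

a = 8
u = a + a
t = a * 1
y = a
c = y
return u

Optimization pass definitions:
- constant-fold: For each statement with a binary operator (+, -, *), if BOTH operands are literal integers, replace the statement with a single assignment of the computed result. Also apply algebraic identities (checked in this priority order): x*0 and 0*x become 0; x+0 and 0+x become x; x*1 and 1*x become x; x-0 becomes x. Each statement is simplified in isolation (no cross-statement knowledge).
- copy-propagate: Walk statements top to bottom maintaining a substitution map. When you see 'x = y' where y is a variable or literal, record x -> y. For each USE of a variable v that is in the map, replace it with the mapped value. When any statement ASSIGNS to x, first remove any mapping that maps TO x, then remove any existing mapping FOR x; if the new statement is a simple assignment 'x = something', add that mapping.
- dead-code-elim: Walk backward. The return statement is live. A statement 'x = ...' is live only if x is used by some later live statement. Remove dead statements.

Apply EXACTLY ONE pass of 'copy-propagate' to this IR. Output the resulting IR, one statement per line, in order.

Answer: a = 8
u = 8 + 8
t = 8 * 1
y = 8
c = 8
return u

Derivation:
Applying copy-propagate statement-by-statement:
  [1] a = 8  (unchanged)
  [2] u = a + a  -> u = 8 + 8
  [3] t = a * 1  -> t = 8 * 1
  [4] y = a  -> y = 8
  [5] c = y  -> c = 8
  [6] return u  (unchanged)
Result (6 stmts):
  a = 8
  u = 8 + 8
  t = 8 * 1
  y = 8
  c = 8
  return u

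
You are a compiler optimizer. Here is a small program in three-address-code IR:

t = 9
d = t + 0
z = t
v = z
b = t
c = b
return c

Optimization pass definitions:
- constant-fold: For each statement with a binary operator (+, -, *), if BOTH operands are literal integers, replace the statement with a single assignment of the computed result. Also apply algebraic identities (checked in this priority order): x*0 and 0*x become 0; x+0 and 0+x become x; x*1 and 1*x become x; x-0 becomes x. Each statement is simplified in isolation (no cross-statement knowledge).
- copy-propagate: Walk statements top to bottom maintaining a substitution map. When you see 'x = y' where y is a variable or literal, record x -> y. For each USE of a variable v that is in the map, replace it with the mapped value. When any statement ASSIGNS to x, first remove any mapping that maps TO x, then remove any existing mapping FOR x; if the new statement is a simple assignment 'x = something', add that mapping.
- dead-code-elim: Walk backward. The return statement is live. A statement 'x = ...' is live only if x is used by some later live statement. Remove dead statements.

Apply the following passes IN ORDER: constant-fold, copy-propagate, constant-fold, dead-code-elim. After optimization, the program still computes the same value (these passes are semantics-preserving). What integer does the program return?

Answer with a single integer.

Initial IR:
  t = 9
  d = t + 0
  z = t
  v = z
  b = t
  c = b
  return c
After constant-fold (7 stmts):
  t = 9
  d = t
  z = t
  v = z
  b = t
  c = b
  return c
After copy-propagate (7 stmts):
  t = 9
  d = 9
  z = 9
  v = 9
  b = 9
  c = 9
  return 9
After constant-fold (7 stmts):
  t = 9
  d = 9
  z = 9
  v = 9
  b = 9
  c = 9
  return 9
After dead-code-elim (1 stmts):
  return 9
Evaluate:
  t = 9  =>  t = 9
  d = t + 0  =>  d = 9
  z = t  =>  z = 9
  v = z  =>  v = 9
  b = t  =>  b = 9
  c = b  =>  c = 9
  return c = 9

Answer: 9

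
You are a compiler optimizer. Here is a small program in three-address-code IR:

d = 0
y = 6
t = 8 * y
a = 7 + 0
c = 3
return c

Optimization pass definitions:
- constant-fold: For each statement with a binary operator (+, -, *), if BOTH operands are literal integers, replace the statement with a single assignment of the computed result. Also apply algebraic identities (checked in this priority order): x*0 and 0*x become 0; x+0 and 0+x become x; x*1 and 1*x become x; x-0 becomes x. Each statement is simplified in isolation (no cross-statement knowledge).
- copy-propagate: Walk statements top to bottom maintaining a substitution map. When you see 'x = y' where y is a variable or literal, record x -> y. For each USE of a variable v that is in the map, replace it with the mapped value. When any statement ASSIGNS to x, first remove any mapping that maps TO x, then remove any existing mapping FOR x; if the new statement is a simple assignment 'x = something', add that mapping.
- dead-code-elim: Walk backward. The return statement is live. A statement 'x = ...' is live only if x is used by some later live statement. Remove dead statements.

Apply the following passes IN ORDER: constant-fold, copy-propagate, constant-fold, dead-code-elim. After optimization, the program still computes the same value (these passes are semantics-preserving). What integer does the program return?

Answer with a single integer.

Answer: 3

Derivation:
Initial IR:
  d = 0
  y = 6
  t = 8 * y
  a = 7 + 0
  c = 3
  return c
After constant-fold (6 stmts):
  d = 0
  y = 6
  t = 8 * y
  a = 7
  c = 3
  return c
After copy-propagate (6 stmts):
  d = 0
  y = 6
  t = 8 * 6
  a = 7
  c = 3
  return 3
After constant-fold (6 stmts):
  d = 0
  y = 6
  t = 48
  a = 7
  c = 3
  return 3
After dead-code-elim (1 stmts):
  return 3
Evaluate:
  d = 0  =>  d = 0
  y = 6  =>  y = 6
  t = 8 * y  =>  t = 48
  a = 7 + 0  =>  a = 7
  c = 3  =>  c = 3
  return c = 3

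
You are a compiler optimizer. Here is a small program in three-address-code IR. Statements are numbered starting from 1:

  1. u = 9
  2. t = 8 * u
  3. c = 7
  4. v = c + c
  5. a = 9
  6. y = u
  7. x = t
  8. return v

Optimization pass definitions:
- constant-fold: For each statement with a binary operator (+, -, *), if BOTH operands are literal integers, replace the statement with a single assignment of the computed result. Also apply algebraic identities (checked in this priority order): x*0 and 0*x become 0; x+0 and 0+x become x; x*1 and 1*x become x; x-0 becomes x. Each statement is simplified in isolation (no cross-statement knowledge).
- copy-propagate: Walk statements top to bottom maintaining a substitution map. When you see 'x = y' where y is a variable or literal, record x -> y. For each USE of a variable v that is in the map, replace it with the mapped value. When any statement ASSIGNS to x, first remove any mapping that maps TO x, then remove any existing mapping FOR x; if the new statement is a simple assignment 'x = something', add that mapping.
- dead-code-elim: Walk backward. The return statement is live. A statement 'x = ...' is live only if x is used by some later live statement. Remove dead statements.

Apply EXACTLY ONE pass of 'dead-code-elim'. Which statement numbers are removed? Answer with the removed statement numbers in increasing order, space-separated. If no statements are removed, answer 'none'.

Answer: 1 2 5 6 7

Derivation:
Backward liveness scan:
Stmt 1 'u = 9': DEAD (u not in live set [])
Stmt 2 't = 8 * u': DEAD (t not in live set [])
Stmt 3 'c = 7': KEEP (c is live); live-in = []
Stmt 4 'v = c + c': KEEP (v is live); live-in = ['c']
Stmt 5 'a = 9': DEAD (a not in live set ['v'])
Stmt 6 'y = u': DEAD (y not in live set ['v'])
Stmt 7 'x = t': DEAD (x not in live set ['v'])
Stmt 8 'return v': KEEP (return); live-in = ['v']
Removed statement numbers: [1, 2, 5, 6, 7]
Surviving IR:
  c = 7
  v = c + c
  return v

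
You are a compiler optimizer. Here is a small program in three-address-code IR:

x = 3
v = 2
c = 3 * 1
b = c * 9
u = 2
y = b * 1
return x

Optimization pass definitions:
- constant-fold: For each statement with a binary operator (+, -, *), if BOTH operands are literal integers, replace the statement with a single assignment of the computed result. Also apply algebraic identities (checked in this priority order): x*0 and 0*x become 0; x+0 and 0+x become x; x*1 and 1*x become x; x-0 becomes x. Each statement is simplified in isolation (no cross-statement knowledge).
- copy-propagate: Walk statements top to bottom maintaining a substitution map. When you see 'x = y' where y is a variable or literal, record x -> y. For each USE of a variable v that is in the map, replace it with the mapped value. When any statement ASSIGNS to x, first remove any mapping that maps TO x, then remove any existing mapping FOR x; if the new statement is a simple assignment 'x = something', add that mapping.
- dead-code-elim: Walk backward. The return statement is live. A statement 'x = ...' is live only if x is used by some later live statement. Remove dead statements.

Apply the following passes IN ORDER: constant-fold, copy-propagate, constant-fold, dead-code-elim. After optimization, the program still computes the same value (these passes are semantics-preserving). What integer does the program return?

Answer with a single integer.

Initial IR:
  x = 3
  v = 2
  c = 3 * 1
  b = c * 9
  u = 2
  y = b * 1
  return x
After constant-fold (7 stmts):
  x = 3
  v = 2
  c = 3
  b = c * 9
  u = 2
  y = b
  return x
After copy-propagate (7 stmts):
  x = 3
  v = 2
  c = 3
  b = 3 * 9
  u = 2
  y = b
  return 3
After constant-fold (7 stmts):
  x = 3
  v = 2
  c = 3
  b = 27
  u = 2
  y = b
  return 3
After dead-code-elim (1 stmts):
  return 3
Evaluate:
  x = 3  =>  x = 3
  v = 2  =>  v = 2
  c = 3 * 1  =>  c = 3
  b = c * 9  =>  b = 27
  u = 2  =>  u = 2
  y = b * 1  =>  y = 27
  return x = 3

Answer: 3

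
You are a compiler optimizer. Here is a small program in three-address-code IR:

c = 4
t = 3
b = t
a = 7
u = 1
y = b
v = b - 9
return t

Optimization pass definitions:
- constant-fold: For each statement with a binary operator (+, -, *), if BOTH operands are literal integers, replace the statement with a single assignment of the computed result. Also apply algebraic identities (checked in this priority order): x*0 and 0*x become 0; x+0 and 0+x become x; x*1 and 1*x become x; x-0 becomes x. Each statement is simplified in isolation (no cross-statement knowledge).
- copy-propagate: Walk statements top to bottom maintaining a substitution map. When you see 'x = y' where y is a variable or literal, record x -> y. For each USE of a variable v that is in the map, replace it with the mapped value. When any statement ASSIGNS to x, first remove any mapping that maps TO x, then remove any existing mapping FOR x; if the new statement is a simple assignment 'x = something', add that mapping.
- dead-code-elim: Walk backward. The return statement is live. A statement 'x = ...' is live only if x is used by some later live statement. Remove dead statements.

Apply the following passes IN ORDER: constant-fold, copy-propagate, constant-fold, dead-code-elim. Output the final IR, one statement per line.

Initial IR:
  c = 4
  t = 3
  b = t
  a = 7
  u = 1
  y = b
  v = b - 9
  return t
After constant-fold (8 stmts):
  c = 4
  t = 3
  b = t
  a = 7
  u = 1
  y = b
  v = b - 9
  return t
After copy-propagate (8 stmts):
  c = 4
  t = 3
  b = 3
  a = 7
  u = 1
  y = 3
  v = 3 - 9
  return 3
After constant-fold (8 stmts):
  c = 4
  t = 3
  b = 3
  a = 7
  u = 1
  y = 3
  v = -6
  return 3
After dead-code-elim (1 stmts):
  return 3

Answer: return 3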